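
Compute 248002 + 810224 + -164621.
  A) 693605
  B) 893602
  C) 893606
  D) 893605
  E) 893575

First: 248002 + 810224 = 1058226
Then: 1058226 + -164621 = 893605
D) 893605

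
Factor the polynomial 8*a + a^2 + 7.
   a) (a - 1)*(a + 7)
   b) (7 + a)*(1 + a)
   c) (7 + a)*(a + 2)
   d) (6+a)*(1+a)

We need to factor 8*a + a^2 + 7.
The factored form is (7 + a)*(1 + a).
b) (7 + a)*(1 + a)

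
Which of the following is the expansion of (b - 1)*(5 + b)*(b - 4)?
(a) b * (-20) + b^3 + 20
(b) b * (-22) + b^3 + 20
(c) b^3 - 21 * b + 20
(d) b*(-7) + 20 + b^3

Expanding (b - 1)*(5 + b)*(b - 4):
= b^3 - 21 * b + 20
c) b^3 - 21 * b + 20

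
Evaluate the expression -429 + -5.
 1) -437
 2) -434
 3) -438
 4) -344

-429 + -5 = -434
2) -434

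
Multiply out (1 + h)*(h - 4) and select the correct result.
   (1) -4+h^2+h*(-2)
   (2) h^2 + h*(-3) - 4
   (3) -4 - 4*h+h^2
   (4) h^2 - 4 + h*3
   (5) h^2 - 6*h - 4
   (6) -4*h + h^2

Expanding (1 + h)*(h - 4):
= h^2 + h*(-3) - 4
2) h^2 + h*(-3) - 4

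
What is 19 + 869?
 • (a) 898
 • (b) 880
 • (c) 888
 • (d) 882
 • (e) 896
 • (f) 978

19 + 869 = 888
c) 888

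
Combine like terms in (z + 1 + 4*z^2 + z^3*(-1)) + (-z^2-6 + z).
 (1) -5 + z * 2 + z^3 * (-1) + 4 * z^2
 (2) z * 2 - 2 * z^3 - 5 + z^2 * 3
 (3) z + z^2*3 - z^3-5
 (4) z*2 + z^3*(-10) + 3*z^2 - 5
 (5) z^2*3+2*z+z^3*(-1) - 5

Adding the polynomials and combining like terms:
(z + 1 + 4*z^2 + z^3*(-1)) + (-z^2 - 6 + z)
= z^2*3+2*z+z^3*(-1) - 5
5) z^2*3+2*z+z^3*(-1) - 5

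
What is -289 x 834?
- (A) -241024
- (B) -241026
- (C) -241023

-289 * 834 = -241026
B) -241026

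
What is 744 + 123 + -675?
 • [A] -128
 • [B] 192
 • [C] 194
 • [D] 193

First: 744 + 123 = 867
Then: 867 + -675 = 192
B) 192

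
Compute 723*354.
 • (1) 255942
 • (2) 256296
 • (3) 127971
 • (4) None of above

723 * 354 = 255942
1) 255942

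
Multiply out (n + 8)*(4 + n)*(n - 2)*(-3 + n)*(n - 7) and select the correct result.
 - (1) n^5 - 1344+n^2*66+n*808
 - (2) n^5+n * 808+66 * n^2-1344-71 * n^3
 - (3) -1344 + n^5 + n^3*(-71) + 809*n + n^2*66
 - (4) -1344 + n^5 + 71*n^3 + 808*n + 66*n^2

Expanding (n + 8)*(4 + n)*(n - 2)*(-3 + n)*(n - 7):
= n^5+n * 808+66 * n^2-1344-71 * n^3
2) n^5+n * 808+66 * n^2-1344-71 * n^3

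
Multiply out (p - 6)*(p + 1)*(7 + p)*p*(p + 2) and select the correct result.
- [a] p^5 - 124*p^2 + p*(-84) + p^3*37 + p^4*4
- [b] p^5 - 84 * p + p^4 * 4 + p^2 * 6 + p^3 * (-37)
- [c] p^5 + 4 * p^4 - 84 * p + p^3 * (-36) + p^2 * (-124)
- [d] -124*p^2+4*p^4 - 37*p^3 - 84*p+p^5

Expanding (p - 6)*(p + 1)*(7 + p)*p*(p + 2):
= -124*p^2+4*p^4 - 37*p^3 - 84*p+p^5
d) -124*p^2+4*p^4 - 37*p^3 - 84*p+p^5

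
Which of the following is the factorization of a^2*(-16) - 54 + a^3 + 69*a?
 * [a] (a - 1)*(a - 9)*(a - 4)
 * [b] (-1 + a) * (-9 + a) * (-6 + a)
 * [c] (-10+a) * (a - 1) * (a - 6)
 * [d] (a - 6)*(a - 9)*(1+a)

We need to factor a^2*(-16) - 54 + a^3 + 69*a.
The factored form is (-1 + a) * (-9 + a) * (-6 + a).
b) (-1 + a) * (-9 + a) * (-6 + a)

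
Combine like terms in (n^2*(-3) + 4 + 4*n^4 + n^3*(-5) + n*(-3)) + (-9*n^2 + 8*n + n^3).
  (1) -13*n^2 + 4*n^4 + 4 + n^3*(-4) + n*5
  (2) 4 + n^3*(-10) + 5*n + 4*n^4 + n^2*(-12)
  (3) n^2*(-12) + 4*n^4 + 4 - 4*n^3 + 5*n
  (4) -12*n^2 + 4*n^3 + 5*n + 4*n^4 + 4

Adding the polynomials and combining like terms:
(n^2*(-3) + 4 + 4*n^4 + n^3*(-5) + n*(-3)) + (-9*n^2 + 8*n + n^3)
= n^2*(-12) + 4*n^4 + 4 - 4*n^3 + 5*n
3) n^2*(-12) + 4*n^4 + 4 - 4*n^3 + 5*n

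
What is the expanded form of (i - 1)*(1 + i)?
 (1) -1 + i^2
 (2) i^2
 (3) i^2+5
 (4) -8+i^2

Expanding (i - 1)*(1 + i):
= -1 + i^2
1) -1 + i^2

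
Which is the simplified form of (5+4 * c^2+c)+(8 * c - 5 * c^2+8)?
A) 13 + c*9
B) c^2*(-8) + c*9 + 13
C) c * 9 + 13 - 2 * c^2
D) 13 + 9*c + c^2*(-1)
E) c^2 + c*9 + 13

Adding the polynomials and combining like terms:
(5 + 4*c^2 + c) + (8*c - 5*c^2 + 8)
= 13 + 9*c + c^2*(-1)
D) 13 + 9*c + c^2*(-1)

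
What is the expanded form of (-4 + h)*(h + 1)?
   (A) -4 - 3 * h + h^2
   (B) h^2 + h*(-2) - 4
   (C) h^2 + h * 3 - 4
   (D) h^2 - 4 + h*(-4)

Expanding (-4 + h)*(h + 1):
= -4 - 3 * h + h^2
A) -4 - 3 * h + h^2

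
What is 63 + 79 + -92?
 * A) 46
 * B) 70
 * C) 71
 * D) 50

First: 63 + 79 = 142
Then: 142 + -92 = 50
D) 50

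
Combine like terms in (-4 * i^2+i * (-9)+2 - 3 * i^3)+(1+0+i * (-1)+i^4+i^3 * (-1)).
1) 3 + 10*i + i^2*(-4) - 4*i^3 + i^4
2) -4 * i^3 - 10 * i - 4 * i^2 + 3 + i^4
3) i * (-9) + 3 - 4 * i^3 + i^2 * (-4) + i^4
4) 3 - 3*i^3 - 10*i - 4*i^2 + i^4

Adding the polynomials and combining like terms:
(-4*i^2 + i*(-9) + 2 - 3*i^3) + (1 + 0 + i*(-1) + i^4 + i^3*(-1))
= -4 * i^3 - 10 * i - 4 * i^2 + 3 + i^4
2) -4 * i^3 - 10 * i - 4 * i^2 + 3 + i^4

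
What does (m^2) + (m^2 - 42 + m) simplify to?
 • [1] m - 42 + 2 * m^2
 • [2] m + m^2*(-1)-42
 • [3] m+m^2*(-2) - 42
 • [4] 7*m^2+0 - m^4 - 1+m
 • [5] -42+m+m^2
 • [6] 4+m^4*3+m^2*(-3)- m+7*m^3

Adding the polynomials and combining like terms:
(m^2) + (m^2 - 42 + m)
= m - 42 + 2 * m^2
1) m - 42 + 2 * m^2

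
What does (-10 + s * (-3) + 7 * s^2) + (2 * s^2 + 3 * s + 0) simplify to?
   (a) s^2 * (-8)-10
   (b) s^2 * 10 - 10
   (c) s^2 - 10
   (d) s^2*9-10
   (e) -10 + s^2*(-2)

Adding the polynomials and combining like terms:
(-10 + s*(-3) + 7*s^2) + (2*s^2 + 3*s + 0)
= s^2*9-10
d) s^2*9-10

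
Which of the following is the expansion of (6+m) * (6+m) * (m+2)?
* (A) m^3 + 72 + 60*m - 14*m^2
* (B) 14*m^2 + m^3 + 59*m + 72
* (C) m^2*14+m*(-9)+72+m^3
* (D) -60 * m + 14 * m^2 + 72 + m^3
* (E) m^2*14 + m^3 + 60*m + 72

Expanding (6+m) * (6+m) * (m+2):
= m^2*14 + m^3 + 60*m + 72
E) m^2*14 + m^3 + 60*m + 72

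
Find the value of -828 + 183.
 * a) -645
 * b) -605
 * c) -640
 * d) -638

-828 + 183 = -645
a) -645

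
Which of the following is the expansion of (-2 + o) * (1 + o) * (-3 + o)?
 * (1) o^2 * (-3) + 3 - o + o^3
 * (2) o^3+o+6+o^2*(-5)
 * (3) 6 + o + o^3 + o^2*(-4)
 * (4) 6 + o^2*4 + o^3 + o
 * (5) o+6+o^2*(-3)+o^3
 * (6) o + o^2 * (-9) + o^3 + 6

Expanding (-2 + o) * (1 + o) * (-3 + o):
= 6 + o + o^3 + o^2*(-4)
3) 6 + o + o^3 + o^2*(-4)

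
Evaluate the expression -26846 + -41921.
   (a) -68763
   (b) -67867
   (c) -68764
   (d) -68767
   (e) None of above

-26846 + -41921 = -68767
d) -68767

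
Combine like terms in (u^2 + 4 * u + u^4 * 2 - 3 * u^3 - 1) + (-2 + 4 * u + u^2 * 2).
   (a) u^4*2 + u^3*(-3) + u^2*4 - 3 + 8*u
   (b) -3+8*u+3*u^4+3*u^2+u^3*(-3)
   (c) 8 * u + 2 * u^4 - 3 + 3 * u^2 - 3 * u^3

Adding the polynomials and combining like terms:
(u^2 + 4*u + u^4*2 - 3*u^3 - 1) + (-2 + 4*u + u^2*2)
= 8 * u + 2 * u^4 - 3 + 3 * u^2 - 3 * u^3
c) 8 * u + 2 * u^4 - 3 + 3 * u^2 - 3 * u^3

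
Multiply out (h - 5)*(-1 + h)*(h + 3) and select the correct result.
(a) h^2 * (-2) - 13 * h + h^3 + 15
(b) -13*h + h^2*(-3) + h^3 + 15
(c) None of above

Expanding (h - 5)*(-1 + h)*(h + 3):
= -13*h + h^2*(-3) + h^3 + 15
b) -13*h + h^2*(-3) + h^3 + 15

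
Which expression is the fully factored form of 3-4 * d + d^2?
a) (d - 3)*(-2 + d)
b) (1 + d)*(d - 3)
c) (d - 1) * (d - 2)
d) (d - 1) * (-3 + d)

We need to factor 3-4 * d + d^2.
The factored form is (d - 1) * (-3 + d).
d) (d - 1) * (-3 + d)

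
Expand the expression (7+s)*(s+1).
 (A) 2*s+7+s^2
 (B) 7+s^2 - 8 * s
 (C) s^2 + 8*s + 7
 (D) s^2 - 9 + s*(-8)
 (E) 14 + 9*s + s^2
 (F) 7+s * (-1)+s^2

Expanding (7+s)*(s+1):
= s^2 + 8*s + 7
C) s^2 + 8*s + 7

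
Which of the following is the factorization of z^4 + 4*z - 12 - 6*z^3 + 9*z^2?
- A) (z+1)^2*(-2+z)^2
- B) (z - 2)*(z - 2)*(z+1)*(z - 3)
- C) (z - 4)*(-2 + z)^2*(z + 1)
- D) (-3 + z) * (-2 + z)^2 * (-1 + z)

We need to factor z^4 + 4*z - 12 - 6*z^3 + 9*z^2.
The factored form is (z - 2)*(z - 2)*(z+1)*(z - 3).
B) (z - 2)*(z - 2)*(z+1)*(z - 3)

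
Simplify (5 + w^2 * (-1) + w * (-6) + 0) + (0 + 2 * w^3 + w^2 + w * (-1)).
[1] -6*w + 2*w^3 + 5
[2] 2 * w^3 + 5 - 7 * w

Adding the polynomials and combining like terms:
(5 + w^2*(-1) + w*(-6) + 0) + (0 + 2*w^3 + w^2 + w*(-1))
= 2 * w^3 + 5 - 7 * w
2) 2 * w^3 + 5 - 7 * w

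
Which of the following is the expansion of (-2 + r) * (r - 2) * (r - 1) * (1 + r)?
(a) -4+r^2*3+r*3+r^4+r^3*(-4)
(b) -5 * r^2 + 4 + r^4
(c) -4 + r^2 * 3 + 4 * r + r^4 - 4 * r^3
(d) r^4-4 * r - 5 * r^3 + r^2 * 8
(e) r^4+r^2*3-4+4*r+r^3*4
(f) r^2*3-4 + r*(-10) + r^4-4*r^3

Expanding (-2 + r) * (r - 2) * (r - 1) * (1 + r):
= -4 + r^2 * 3 + 4 * r + r^4 - 4 * r^3
c) -4 + r^2 * 3 + 4 * r + r^4 - 4 * r^3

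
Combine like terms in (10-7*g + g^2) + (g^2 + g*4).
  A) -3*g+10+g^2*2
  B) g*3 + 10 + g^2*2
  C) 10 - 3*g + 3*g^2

Adding the polynomials and combining like terms:
(10 - 7*g + g^2) + (g^2 + g*4)
= -3*g+10+g^2*2
A) -3*g+10+g^2*2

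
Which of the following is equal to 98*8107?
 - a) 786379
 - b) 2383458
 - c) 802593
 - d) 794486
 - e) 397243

98 * 8107 = 794486
d) 794486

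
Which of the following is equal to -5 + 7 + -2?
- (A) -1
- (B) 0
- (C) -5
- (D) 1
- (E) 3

First: -5 + 7 = 2
Then: 2 + -2 = 0
B) 0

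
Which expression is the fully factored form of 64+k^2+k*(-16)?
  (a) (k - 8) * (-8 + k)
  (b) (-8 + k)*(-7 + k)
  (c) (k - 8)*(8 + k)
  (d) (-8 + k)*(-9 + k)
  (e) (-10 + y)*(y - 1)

We need to factor 64+k^2+k*(-16).
The factored form is (k - 8) * (-8 + k).
a) (k - 8) * (-8 + k)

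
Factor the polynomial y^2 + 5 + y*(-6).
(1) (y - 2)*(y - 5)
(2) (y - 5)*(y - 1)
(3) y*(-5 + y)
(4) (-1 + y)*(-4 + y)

We need to factor y^2 + 5 + y*(-6).
The factored form is (y - 5)*(y - 1).
2) (y - 5)*(y - 1)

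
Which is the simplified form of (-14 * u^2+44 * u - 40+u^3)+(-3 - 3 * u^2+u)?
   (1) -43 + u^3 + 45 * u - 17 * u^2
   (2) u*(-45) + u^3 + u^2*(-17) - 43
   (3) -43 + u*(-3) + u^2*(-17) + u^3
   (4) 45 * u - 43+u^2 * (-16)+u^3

Adding the polynomials and combining like terms:
(-14*u^2 + 44*u - 40 + u^3) + (-3 - 3*u^2 + u)
= -43 + u^3 + 45 * u - 17 * u^2
1) -43 + u^3 + 45 * u - 17 * u^2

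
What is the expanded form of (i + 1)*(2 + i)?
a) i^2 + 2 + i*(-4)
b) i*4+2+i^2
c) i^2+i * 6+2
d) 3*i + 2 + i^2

Expanding (i + 1)*(2 + i):
= 3*i + 2 + i^2
d) 3*i + 2 + i^2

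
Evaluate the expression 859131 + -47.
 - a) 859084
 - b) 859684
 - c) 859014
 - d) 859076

859131 + -47 = 859084
a) 859084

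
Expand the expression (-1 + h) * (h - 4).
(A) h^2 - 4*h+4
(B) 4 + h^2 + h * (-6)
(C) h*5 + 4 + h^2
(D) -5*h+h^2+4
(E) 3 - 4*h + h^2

Expanding (-1 + h) * (h - 4):
= -5*h+h^2+4
D) -5*h+h^2+4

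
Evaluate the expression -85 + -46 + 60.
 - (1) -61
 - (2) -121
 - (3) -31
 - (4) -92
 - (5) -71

First: -85 + -46 = -131
Then: -131 + 60 = -71
5) -71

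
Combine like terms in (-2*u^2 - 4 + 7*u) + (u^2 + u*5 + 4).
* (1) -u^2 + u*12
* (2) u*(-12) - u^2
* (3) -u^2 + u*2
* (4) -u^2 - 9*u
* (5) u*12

Adding the polynomials and combining like terms:
(-2*u^2 - 4 + 7*u) + (u^2 + u*5 + 4)
= -u^2 + u*12
1) -u^2 + u*12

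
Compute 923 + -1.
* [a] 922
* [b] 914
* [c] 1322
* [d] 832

923 + -1 = 922
a) 922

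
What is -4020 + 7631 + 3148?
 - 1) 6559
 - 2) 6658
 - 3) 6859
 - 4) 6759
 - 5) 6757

First: -4020 + 7631 = 3611
Then: 3611 + 3148 = 6759
4) 6759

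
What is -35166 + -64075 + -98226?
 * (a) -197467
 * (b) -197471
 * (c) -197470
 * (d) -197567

First: -35166 + -64075 = -99241
Then: -99241 + -98226 = -197467
a) -197467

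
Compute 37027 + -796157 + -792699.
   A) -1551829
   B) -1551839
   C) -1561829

First: 37027 + -796157 = -759130
Then: -759130 + -792699 = -1551829
A) -1551829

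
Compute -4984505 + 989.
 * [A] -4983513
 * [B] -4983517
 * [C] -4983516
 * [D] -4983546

-4984505 + 989 = -4983516
C) -4983516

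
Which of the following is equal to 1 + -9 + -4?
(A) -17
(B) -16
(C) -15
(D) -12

First: 1 + -9 = -8
Then: -8 + -4 = -12
D) -12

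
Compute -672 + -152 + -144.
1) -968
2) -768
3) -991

First: -672 + -152 = -824
Then: -824 + -144 = -968
1) -968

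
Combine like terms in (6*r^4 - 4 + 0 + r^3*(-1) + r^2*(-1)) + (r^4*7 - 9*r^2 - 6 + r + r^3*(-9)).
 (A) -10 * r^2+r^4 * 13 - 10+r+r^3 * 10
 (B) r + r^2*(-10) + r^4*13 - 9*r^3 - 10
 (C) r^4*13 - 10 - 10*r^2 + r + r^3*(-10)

Adding the polynomials and combining like terms:
(6*r^4 - 4 + 0 + r^3*(-1) + r^2*(-1)) + (r^4*7 - 9*r^2 - 6 + r + r^3*(-9))
= r^4*13 - 10 - 10*r^2 + r + r^3*(-10)
C) r^4*13 - 10 - 10*r^2 + r + r^3*(-10)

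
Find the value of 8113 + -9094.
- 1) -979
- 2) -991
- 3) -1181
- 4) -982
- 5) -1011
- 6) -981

8113 + -9094 = -981
6) -981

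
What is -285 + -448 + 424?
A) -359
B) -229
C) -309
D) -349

First: -285 + -448 = -733
Then: -733 + 424 = -309
C) -309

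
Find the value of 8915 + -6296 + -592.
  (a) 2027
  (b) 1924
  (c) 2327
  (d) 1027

First: 8915 + -6296 = 2619
Then: 2619 + -592 = 2027
a) 2027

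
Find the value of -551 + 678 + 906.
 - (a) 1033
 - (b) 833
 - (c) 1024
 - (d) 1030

First: -551 + 678 = 127
Then: 127 + 906 = 1033
a) 1033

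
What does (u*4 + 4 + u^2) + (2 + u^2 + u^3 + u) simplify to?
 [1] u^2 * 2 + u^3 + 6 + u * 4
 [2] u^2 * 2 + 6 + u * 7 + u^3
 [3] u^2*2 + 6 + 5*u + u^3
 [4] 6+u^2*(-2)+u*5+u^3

Adding the polynomials and combining like terms:
(u*4 + 4 + u^2) + (2 + u^2 + u^3 + u)
= u^2*2 + 6 + 5*u + u^3
3) u^2*2 + 6 + 5*u + u^3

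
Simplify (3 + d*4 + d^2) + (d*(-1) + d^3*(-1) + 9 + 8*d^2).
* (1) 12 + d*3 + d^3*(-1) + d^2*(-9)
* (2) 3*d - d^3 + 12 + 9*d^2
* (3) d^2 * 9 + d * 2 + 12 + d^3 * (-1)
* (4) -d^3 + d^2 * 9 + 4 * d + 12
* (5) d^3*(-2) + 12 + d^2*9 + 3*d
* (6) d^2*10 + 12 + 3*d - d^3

Adding the polynomials and combining like terms:
(3 + d*4 + d^2) + (d*(-1) + d^3*(-1) + 9 + 8*d^2)
= 3*d - d^3 + 12 + 9*d^2
2) 3*d - d^3 + 12 + 9*d^2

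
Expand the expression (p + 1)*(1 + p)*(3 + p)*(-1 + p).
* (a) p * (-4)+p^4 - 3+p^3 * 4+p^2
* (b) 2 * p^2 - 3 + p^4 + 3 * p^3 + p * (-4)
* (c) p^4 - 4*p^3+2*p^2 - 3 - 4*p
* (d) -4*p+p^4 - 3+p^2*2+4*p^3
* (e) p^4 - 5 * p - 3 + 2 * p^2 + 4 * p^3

Expanding (p + 1)*(1 + p)*(3 + p)*(-1 + p):
= -4*p+p^4 - 3+p^2*2+4*p^3
d) -4*p+p^4 - 3+p^2*2+4*p^3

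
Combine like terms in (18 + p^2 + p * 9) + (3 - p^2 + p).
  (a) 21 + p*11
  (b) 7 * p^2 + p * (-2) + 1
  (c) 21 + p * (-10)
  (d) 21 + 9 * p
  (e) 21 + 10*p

Adding the polynomials and combining like terms:
(18 + p^2 + p*9) + (3 - p^2 + p)
= 21 + 10*p
e) 21 + 10*p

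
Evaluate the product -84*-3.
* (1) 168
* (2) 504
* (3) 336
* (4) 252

-84 * -3 = 252
4) 252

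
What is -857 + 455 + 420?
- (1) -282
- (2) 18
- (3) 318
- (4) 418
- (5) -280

First: -857 + 455 = -402
Then: -402 + 420 = 18
2) 18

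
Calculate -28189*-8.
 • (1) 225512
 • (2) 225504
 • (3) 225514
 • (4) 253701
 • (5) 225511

-28189 * -8 = 225512
1) 225512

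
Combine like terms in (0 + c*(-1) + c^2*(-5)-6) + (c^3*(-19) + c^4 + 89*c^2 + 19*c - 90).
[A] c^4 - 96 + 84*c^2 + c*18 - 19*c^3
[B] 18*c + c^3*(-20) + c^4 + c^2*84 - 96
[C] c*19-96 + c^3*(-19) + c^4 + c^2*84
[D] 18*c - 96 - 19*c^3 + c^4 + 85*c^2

Adding the polynomials and combining like terms:
(0 + c*(-1) + c^2*(-5) - 6) + (c^3*(-19) + c^4 + 89*c^2 + 19*c - 90)
= c^4 - 96 + 84*c^2 + c*18 - 19*c^3
A) c^4 - 96 + 84*c^2 + c*18 - 19*c^3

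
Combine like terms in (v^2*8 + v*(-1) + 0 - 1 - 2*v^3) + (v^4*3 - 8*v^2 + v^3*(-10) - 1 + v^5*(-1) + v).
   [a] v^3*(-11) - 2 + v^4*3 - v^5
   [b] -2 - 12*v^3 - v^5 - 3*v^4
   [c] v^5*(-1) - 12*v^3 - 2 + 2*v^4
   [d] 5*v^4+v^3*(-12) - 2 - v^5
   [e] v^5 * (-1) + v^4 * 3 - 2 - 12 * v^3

Adding the polynomials and combining like terms:
(v^2*8 + v*(-1) + 0 - 1 - 2*v^3) + (v^4*3 - 8*v^2 + v^3*(-10) - 1 + v^5*(-1) + v)
= v^5 * (-1) + v^4 * 3 - 2 - 12 * v^3
e) v^5 * (-1) + v^4 * 3 - 2 - 12 * v^3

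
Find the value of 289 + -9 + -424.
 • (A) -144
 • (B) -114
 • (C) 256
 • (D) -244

First: 289 + -9 = 280
Then: 280 + -424 = -144
A) -144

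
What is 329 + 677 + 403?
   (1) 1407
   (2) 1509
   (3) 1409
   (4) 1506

First: 329 + 677 = 1006
Then: 1006 + 403 = 1409
3) 1409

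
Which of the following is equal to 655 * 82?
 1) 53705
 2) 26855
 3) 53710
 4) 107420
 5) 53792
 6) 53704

655 * 82 = 53710
3) 53710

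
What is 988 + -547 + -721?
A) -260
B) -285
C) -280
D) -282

First: 988 + -547 = 441
Then: 441 + -721 = -280
C) -280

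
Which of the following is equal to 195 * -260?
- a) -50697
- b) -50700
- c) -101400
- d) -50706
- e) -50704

195 * -260 = -50700
b) -50700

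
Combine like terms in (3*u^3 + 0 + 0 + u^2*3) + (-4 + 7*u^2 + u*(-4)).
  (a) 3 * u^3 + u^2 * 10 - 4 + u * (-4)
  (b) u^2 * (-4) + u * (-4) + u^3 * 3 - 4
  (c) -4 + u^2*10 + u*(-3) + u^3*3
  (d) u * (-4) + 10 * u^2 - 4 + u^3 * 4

Adding the polynomials and combining like terms:
(3*u^3 + 0 + 0 + u^2*3) + (-4 + 7*u^2 + u*(-4))
= 3 * u^3 + u^2 * 10 - 4 + u * (-4)
a) 3 * u^3 + u^2 * 10 - 4 + u * (-4)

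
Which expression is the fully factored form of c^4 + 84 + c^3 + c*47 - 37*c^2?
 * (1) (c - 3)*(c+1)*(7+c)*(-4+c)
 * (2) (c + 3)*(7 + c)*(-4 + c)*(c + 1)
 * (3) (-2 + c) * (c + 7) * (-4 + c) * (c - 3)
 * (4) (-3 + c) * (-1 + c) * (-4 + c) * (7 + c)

We need to factor c^4 + 84 + c^3 + c*47 - 37*c^2.
The factored form is (c - 3)*(c+1)*(7+c)*(-4+c).
1) (c - 3)*(c+1)*(7+c)*(-4+c)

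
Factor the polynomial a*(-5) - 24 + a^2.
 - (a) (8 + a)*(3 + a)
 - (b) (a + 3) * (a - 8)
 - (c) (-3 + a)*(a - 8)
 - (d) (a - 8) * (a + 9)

We need to factor a*(-5) - 24 + a^2.
The factored form is (a + 3) * (a - 8).
b) (a + 3) * (a - 8)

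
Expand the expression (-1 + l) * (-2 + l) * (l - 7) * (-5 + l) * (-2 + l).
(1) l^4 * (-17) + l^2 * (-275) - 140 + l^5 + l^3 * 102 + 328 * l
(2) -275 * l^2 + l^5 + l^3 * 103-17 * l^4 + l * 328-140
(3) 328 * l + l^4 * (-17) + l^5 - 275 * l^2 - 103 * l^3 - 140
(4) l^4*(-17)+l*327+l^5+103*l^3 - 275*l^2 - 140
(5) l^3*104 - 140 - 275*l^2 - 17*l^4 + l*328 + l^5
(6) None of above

Expanding (-1 + l) * (-2 + l) * (l - 7) * (-5 + l) * (-2 + l):
= -275 * l^2 + l^5 + l^3 * 103-17 * l^4 + l * 328-140
2) -275 * l^2 + l^5 + l^3 * 103-17 * l^4 + l * 328-140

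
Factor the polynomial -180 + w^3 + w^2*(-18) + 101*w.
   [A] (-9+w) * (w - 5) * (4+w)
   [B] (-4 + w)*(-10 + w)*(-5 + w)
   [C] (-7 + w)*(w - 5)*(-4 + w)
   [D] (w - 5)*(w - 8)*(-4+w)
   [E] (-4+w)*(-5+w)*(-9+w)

We need to factor -180 + w^3 + w^2*(-18) + 101*w.
The factored form is (-4+w)*(-5+w)*(-9+w).
E) (-4+w)*(-5+w)*(-9+w)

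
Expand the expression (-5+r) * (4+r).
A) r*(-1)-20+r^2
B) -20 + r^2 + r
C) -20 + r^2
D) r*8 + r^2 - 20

Expanding (-5+r) * (4+r):
= r*(-1)-20+r^2
A) r*(-1)-20+r^2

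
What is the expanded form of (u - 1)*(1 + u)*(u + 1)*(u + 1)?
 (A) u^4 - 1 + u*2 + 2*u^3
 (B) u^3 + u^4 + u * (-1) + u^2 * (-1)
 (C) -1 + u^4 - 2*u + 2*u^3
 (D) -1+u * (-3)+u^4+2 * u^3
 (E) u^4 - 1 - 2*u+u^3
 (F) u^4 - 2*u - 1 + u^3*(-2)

Expanding (u - 1)*(1 + u)*(u + 1)*(u + 1):
= -1 + u^4 - 2*u + 2*u^3
C) -1 + u^4 - 2*u + 2*u^3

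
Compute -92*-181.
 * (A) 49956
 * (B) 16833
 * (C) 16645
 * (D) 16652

-92 * -181 = 16652
D) 16652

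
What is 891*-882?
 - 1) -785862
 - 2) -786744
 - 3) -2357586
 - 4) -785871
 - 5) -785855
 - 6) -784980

891 * -882 = -785862
1) -785862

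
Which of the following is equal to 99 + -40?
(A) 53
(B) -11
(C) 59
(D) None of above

99 + -40 = 59
C) 59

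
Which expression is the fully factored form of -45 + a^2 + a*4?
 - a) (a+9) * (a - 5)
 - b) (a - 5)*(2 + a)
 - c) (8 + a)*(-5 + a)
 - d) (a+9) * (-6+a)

We need to factor -45 + a^2 + a*4.
The factored form is (a+9) * (a - 5).
a) (a+9) * (a - 5)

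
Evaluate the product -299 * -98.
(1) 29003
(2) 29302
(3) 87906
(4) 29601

-299 * -98 = 29302
2) 29302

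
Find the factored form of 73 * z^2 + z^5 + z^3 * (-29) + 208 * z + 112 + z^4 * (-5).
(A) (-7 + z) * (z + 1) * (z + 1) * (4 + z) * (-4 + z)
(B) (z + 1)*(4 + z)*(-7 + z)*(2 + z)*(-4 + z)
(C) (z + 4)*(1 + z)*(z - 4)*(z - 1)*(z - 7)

We need to factor 73 * z^2 + z^5 + z^3 * (-29) + 208 * z + 112 + z^4 * (-5).
The factored form is (-7 + z) * (z + 1) * (z + 1) * (4 + z) * (-4 + z).
A) (-7 + z) * (z + 1) * (z + 1) * (4 + z) * (-4 + z)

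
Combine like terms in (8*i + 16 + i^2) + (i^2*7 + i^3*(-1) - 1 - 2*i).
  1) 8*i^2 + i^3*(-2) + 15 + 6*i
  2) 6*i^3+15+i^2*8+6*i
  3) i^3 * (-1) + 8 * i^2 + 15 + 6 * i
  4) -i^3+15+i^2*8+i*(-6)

Adding the polynomials and combining like terms:
(8*i + 16 + i^2) + (i^2*7 + i^3*(-1) - 1 - 2*i)
= i^3 * (-1) + 8 * i^2 + 15 + 6 * i
3) i^3 * (-1) + 8 * i^2 + 15 + 6 * i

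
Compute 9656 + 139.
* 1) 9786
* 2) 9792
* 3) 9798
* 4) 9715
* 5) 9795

9656 + 139 = 9795
5) 9795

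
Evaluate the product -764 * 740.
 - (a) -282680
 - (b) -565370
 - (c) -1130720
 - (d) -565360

-764 * 740 = -565360
d) -565360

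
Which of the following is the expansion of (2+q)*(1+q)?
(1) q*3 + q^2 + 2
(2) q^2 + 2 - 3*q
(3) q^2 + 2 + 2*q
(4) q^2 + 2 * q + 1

Expanding (2+q)*(1+q):
= q*3 + q^2 + 2
1) q*3 + q^2 + 2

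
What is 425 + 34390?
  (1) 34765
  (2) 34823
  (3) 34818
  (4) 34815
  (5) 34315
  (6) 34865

425 + 34390 = 34815
4) 34815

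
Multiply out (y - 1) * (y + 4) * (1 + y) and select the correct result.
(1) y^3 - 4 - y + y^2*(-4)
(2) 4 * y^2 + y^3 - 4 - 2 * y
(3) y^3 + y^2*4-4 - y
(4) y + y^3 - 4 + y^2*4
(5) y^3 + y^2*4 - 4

Expanding (y - 1) * (y + 4) * (1 + y):
= y^3 + y^2*4-4 - y
3) y^3 + y^2*4-4 - y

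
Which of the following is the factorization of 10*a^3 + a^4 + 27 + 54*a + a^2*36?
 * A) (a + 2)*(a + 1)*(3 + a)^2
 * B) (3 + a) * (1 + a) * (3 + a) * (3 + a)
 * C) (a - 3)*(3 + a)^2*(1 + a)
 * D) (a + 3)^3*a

We need to factor 10*a^3 + a^4 + 27 + 54*a + a^2*36.
The factored form is (3 + a) * (1 + a) * (3 + a) * (3 + a).
B) (3 + a) * (1 + a) * (3 + a) * (3 + a)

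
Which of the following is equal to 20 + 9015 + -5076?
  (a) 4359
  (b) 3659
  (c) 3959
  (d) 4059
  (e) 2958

First: 20 + 9015 = 9035
Then: 9035 + -5076 = 3959
c) 3959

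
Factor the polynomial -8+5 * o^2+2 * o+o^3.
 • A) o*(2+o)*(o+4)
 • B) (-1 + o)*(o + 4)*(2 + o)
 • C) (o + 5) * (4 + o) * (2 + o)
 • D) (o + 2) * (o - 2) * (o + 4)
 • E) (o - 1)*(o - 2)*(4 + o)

We need to factor -8+5 * o^2+2 * o+o^3.
The factored form is (-1 + o)*(o + 4)*(2 + o).
B) (-1 + o)*(o + 4)*(2 + o)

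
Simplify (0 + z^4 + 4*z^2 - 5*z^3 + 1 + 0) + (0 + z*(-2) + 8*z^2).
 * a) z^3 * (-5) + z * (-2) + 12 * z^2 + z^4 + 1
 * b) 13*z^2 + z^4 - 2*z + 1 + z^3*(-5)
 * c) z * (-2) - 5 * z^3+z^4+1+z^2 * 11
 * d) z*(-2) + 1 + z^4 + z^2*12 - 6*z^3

Adding the polynomials and combining like terms:
(0 + z^4 + 4*z^2 - 5*z^3 + 1 + 0) + (0 + z*(-2) + 8*z^2)
= z^3 * (-5) + z * (-2) + 12 * z^2 + z^4 + 1
a) z^3 * (-5) + z * (-2) + 12 * z^2 + z^4 + 1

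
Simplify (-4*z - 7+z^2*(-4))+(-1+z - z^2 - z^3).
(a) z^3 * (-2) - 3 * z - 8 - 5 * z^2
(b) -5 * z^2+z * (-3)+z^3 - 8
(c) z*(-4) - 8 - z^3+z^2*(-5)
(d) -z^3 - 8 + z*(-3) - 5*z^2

Adding the polynomials and combining like terms:
(-4*z - 7 + z^2*(-4)) + (-1 + z - z^2 - z^3)
= -z^3 - 8 + z*(-3) - 5*z^2
d) -z^3 - 8 + z*(-3) - 5*z^2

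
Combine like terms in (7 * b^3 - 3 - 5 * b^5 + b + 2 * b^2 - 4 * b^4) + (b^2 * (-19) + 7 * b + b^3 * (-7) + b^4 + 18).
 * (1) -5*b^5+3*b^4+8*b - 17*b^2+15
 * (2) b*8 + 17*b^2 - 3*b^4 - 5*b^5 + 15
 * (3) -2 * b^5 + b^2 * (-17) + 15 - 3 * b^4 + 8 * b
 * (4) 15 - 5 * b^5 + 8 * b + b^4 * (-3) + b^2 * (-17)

Adding the polynomials and combining like terms:
(7*b^3 - 3 - 5*b^5 + b + 2*b^2 - 4*b^4) + (b^2*(-19) + 7*b + b^3*(-7) + b^4 + 18)
= 15 - 5 * b^5 + 8 * b + b^4 * (-3) + b^2 * (-17)
4) 15 - 5 * b^5 + 8 * b + b^4 * (-3) + b^2 * (-17)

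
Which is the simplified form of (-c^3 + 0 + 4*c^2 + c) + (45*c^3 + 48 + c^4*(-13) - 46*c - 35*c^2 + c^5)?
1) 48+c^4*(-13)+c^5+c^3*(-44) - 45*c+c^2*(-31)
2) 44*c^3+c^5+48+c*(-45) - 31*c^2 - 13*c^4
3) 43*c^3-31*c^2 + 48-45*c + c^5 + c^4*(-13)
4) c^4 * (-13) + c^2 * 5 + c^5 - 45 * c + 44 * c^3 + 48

Adding the polynomials and combining like terms:
(-c^3 + 0 + 4*c^2 + c) + (45*c^3 + 48 + c^4*(-13) - 46*c - 35*c^2 + c^5)
= 44*c^3+c^5+48+c*(-45) - 31*c^2 - 13*c^4
2) 44*c^3+c^5+48+c*(-45) - 31*c^2 - 13*c^4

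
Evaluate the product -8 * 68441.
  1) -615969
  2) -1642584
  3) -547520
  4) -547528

-8 * 68441 = -547528
4) -547528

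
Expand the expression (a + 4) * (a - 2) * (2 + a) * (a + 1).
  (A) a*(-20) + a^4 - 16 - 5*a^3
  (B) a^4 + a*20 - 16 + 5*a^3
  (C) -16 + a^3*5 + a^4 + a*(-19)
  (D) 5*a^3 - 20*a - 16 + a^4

Expanding (a + 4) * (a - 2) * (2 + a) * (a + 1):
= 5*a^3 - 20*a - 16 + a^4
D) 5*a^3 - 20*a - 16 + a^4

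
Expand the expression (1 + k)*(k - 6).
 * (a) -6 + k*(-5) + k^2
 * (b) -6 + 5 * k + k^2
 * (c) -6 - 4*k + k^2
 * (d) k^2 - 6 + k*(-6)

Expanding (1 + k)*(k - 6):
= -6 + k*(-5) + k^2
a) -6 + k*(-5) + k^2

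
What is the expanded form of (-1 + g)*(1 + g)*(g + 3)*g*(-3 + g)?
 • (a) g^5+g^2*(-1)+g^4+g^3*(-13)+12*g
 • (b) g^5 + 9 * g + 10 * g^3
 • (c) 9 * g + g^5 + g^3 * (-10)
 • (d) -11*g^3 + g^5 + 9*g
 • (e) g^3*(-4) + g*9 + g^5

Expanding (-1 + g)*(1 + g)*(g + 3)*g*(-3 + g):
= 9 * g + g^5 + g^3 * (-10)
c) 9 * g + g^5 + g^3 * (-10)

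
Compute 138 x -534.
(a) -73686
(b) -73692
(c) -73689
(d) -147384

138 * -534 = -73692
b) -73692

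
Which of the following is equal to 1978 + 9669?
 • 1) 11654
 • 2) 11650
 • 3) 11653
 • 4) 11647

1978 + 9669 = 11647
4) 11647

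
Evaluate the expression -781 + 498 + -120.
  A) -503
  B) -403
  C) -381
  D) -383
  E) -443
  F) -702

First: -781 + 498 = -283
Then: -283 + -120 = -403
B) -403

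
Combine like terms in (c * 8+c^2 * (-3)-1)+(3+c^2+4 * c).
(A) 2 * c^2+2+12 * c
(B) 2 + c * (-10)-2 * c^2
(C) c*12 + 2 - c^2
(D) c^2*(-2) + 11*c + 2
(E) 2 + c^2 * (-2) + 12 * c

Adding the polynomials and combining like terms:
(c*8 + c^2*(-3) - 1) + (3 + c^2 + 4*c)
= 2 + c^2 * (-2) + 12 * c
E) 2 + c^2 * (-2) + 12 * c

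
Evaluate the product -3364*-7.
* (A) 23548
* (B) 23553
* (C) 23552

-3364 * -7 = 23548
A) 23548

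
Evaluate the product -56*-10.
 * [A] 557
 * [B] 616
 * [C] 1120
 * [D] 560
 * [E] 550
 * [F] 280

-56 * -10 = 560
D) 560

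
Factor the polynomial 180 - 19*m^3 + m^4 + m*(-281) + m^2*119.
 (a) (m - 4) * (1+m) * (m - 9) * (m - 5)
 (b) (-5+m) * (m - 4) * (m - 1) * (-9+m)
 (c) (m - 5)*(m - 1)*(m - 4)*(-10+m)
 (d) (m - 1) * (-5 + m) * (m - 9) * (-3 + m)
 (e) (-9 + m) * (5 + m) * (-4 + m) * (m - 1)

We need to factor 180 - 19*m^3 + m^4 + m*(-281) + m^2*119.
The factored form is (-5+m) * (m - 4) * (m - 1) * (-9+m).
b) (-5+m) * (m - 4) * (m - 1) * (-9+m)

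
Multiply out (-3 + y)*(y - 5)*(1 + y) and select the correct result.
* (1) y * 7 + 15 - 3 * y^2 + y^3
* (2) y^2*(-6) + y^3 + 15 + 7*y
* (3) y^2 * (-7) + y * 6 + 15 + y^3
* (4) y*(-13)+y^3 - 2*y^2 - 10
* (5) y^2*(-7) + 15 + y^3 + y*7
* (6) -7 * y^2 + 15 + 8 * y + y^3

Expanding (-3 + y)*(y - 5)*(1 + y):
= y^2*(-7) + 15 + y^3 + y*7
5) y^2*(-7) + 15 + y^3 + y*7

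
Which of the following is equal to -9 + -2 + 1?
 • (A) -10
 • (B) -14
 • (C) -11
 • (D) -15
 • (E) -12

First: -9 + -2 = -11
Then: -11 + 1 = -10
A) -10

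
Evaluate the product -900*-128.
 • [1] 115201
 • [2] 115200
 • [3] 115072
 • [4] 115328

-900 * -128 = 115200
2) 115200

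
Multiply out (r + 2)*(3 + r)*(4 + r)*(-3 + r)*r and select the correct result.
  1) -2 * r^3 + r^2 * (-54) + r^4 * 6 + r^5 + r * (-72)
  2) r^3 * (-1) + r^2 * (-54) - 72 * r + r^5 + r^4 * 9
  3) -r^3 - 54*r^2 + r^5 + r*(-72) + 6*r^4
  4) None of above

Expanding (r + 2)*(3 + r)*(4 + r)*(-3 + r)*r:
= -r^3 - 54*r^2 + r^5 + r*(-72) + 6*r^4
3) -r^3 - 54*r^2 + r^5 + r*(-72) + 6*r^4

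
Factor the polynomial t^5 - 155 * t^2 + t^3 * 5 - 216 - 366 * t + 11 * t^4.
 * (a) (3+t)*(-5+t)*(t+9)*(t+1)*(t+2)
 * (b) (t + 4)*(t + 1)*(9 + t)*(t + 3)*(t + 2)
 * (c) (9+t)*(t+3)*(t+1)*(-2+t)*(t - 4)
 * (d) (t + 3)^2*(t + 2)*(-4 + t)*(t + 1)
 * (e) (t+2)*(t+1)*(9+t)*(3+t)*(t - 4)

We need to factor t^5 - 155 * t^2 + t^3 * 5 - 216 - 366 * t + 11 * t^4.
The factored form is (t+2)*(t+1)*(9+t)*(3+t)*(t - 4).
e) (t+2)*(t+1)*(9+t)*(3+t)*(t - 4)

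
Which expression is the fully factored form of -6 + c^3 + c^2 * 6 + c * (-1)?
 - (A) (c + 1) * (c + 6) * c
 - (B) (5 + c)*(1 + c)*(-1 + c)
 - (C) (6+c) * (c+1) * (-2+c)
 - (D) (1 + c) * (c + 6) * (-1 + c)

We need to factor -6 + c^3 + c^2 * 6 + c * (-1).
The factored form is (1 + c) * (c + 6) * (-1 + c).
D) (1 + c) * (c + 6) * (-1 + c)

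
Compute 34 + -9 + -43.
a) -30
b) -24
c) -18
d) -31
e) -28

First: 34 + -9 = 25
Then: 25 + -43 = -18
c) -18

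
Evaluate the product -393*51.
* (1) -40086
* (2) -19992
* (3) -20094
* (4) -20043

-393 * 51 = -20043
4) -20043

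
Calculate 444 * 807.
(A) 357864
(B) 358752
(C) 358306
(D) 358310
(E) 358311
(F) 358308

444 * 807 = 358308
F) 358308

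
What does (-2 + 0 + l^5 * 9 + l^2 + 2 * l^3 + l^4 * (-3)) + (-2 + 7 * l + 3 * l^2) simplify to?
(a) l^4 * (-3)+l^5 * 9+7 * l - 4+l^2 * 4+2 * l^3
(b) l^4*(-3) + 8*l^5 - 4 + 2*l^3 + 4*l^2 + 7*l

Adding the polynomials and combining like terms:
(-2 + 0 + l^5*9 + l^2 + 2*l^3 + l^4*(-3)) + (-2 + 7*l + 3*l^2)
= l^4 * (-3)+l^5 * 9+7 * l - 4+l^2 * 4+2 * l^3
a) l^4 * (-3)+l^5 * 9+7 * l - 4+l^2 * 4+2 * l^3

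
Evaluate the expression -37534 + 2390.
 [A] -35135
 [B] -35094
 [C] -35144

-37534 + 2390 = -35144
C) -35144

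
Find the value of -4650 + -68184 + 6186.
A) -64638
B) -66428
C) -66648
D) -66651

First: -4650 + -68184 = -72834
Then: -72834 + 6186 = -66648
C) -66648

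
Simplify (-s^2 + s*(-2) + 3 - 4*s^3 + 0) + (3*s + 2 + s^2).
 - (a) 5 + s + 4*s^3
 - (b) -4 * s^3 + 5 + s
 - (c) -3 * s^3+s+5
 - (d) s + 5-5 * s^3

Adding the polynomials and combining like terms:
(-s^2 + s*(-2) + 3 - 4*s^3 + 0) + (3*s + 2 + s^2)
= -4 * s^3 + 5 + s
b) -4 * s^3 + 5 + s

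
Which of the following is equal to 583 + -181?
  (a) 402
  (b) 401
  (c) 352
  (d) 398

583 + -181 = 402
a) 402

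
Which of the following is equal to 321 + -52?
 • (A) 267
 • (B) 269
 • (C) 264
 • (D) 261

321 + -52 = 269
B) 269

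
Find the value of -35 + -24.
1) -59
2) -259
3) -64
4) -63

-35 + -24 = -59
1) -59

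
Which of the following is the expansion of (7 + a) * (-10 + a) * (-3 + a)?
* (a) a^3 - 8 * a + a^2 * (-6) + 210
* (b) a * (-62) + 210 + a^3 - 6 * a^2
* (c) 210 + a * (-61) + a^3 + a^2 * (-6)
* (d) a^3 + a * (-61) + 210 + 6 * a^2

Expanding (7 + a) * (-10 + a) * (-3 + a):
= 210 + a * (-61) + a^3 + a^2 * (-6)
c) 210 + a * (-61) + a^3 + a^2 * (-6)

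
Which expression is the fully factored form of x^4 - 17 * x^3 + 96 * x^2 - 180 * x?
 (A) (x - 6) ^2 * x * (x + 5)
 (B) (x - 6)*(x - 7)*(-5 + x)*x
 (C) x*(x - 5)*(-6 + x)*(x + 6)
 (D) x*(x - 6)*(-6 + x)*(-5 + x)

We need to factor x^4 - 17 * x^3 + 96 * x^2 - 180 * x.
The factored form is x*(x - 6)*(-6 + x)*(-5 + x).
D) x*(x - 6)*(-6 + x)*(-5 + x)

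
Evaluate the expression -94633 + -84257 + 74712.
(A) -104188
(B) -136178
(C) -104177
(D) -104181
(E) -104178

First: -94633 + -84257 = -178890
Then: -178890 + 74712 = -104178
E) -104178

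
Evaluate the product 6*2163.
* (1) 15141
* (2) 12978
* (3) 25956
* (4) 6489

6 * 2163 = 12978
2) 12978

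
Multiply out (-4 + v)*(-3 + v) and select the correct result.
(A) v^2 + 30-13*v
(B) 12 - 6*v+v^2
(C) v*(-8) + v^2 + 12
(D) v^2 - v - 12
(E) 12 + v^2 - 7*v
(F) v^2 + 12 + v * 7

Expanding (-4 + v)*(-3 + v):
= 12 + v^2 - 7*v
E) 12 + v^2 - 7*v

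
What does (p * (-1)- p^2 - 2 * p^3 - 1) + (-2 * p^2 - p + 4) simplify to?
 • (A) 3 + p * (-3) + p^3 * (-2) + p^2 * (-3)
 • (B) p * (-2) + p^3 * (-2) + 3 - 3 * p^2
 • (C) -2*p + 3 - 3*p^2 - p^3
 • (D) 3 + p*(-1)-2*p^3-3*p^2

Adding the polynomials and combining like terms:
(p*(-1) - p^2 - 2*p^3 - 1) + (-2*p^2 - p + 4)
= p * (-2) + p^3 * (-2) + 3 - 3 * p^2
B) p * (-2) + p^3 * (-2) + 3 - 3 * p^2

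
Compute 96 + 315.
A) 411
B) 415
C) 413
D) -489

96 + 315 = 411
A) 411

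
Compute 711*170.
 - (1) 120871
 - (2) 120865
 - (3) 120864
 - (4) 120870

711 * 170 = 120870
4) 120870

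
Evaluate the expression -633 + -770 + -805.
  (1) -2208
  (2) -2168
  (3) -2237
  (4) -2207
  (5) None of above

First: -633 + -770 = -1403
Then: -1403 + -805 = -2208
1) -2208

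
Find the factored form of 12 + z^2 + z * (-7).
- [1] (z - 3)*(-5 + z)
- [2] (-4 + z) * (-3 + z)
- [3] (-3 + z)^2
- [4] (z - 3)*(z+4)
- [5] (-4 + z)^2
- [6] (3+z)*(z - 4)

We need to factor 12 + z^2 + z * (-7).
The factored form is (-4 + z) * (-3 + z).
2) (-4 + z) * (-3 + z)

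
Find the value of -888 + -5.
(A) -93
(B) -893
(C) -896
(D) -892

-888 + -5 = -893
B) -893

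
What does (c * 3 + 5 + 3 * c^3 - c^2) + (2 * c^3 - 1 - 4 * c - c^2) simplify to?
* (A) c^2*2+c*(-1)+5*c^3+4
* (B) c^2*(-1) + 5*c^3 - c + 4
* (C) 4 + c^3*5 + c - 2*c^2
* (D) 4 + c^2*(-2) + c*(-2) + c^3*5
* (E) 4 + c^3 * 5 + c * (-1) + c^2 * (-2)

Adding the polynomials and combining like terms:
(c*3 + 5 + 3*c^3 - c^2) + (2*c^3 - 1 - 4*c - c^2)
= 4 + c^3 * 5 + c * (-1) + c^2 * (-2)
E) 4 + c^3 * 5 + c * (-1) + c^2 * (-2)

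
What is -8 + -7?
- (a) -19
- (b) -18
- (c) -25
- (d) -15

-8 + -7 = -15
d) -15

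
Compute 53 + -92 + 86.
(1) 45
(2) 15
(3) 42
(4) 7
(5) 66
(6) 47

First: 53 + -92 = -39
Then: -39 + 86 = 47
6) 47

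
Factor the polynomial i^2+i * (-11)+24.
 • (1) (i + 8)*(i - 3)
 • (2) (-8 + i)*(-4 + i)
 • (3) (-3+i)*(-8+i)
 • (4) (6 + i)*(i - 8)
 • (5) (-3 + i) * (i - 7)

We need to factor i^2+i * (-11)+24.
The factored form is (-3+i)*(-8+i).
3) (-3+i)*(-8+i)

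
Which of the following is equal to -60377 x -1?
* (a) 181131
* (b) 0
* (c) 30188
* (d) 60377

-60377 * -1 = 60377
d) 60377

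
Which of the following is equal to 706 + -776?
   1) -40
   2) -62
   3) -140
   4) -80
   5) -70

706 + -776 = -70
5) -70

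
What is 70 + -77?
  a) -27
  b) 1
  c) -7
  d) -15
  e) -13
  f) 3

70 + -77 = -7
c) -7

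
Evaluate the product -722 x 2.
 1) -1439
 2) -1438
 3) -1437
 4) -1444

-722 * 2 = -1444
4) -1444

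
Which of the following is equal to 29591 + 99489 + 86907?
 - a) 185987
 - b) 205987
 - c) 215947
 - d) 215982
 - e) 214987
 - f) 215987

First: 29591 + 99489 = 129080
Then: 129080 + 86907 = 215987
f) 215987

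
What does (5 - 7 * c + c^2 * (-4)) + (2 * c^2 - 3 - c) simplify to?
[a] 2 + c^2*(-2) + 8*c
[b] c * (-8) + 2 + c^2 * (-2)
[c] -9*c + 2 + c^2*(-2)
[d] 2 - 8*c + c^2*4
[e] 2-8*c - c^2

Adding the polynomials and combining like terms:
(5 - 7*c + c^2*(-4)) + (2*c^2 - 3 - c)
= c * (-8) + 2 + c^2 * (-2)
b) c * (-8) + 2 + c^2 * (-2)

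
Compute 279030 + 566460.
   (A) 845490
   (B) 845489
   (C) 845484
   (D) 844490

279030 + 566460 = 845490
A) 845490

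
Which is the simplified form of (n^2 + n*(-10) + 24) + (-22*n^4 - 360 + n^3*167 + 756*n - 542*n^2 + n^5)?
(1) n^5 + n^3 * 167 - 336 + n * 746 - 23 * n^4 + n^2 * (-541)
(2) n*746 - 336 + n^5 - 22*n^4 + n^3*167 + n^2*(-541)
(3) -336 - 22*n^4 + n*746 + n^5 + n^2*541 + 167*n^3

Adding the polynomials and combining like terms:
(n^2 + n*(-10) + 24) + (-22*n^4 - 360 + n^3*167 + 756*n - 542*n^2 + n^5)
= n*746 - 336 + n^5 - 22*n^4 + n^3*167 + n^2*(-541)
2) n*746 - 336 + n^5 - 22*n^4 + n^3*167 + n^2*(-541)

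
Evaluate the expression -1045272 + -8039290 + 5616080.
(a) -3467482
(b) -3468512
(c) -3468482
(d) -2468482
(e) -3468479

First: -1045272 + -8039290 = -9084562
Then: -9084562 + 5616080 = -3468482
c) -3468482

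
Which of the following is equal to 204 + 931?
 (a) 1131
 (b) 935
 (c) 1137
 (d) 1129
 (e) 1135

204 + 931 = 1135
e) 1135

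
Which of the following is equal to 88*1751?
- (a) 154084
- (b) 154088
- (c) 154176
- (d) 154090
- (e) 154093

88 * 1751 = 154088
b) 154088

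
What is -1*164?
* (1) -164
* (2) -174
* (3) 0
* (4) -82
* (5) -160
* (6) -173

-1 * 164 = -164
1) -164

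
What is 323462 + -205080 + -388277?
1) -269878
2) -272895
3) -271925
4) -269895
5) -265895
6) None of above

First: 323462 + -205080 = 118382
Then: 118382 + -388277 = -269895
4) -269895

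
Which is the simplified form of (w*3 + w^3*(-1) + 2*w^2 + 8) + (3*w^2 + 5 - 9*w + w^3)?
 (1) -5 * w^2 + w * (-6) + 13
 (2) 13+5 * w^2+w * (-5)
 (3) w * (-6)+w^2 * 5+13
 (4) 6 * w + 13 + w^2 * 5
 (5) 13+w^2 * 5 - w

Adding the polynomials and combining like terms:
(w*3 + w^3*(-1) + 2*w^2 + 8) + (3*w^2 + 5 - 9*w + w^3)
= w * (-6)+w^2 * 5+13
3) w * (-6)+w^2 * 5+13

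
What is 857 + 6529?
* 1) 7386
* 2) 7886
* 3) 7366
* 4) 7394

857 + 6529 = 7386
1) 7386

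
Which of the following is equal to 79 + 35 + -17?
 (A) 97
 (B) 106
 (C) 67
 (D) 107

First: 79 + 35 = 114
Then: 114 + -17 = 97
A) 97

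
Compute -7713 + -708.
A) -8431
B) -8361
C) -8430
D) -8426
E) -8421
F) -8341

-7713 + -708 = -8421
E) -8421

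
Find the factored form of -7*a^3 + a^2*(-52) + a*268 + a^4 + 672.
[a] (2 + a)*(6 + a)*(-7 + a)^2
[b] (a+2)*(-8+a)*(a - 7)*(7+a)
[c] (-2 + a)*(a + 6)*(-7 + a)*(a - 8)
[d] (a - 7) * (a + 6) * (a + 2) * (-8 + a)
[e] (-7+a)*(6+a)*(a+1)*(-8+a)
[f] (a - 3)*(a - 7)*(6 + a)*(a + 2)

We need to factor -7*a^3 + a^2*(-52) + a*268 + a^4 + 672.
The factored form is (a - 7) * (a + 6) * (a + 2) * (-8 + a).
d) (a - 7) * (a + 6) * (a + 2) * (-8 + a)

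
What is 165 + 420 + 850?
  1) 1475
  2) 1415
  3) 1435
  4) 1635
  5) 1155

First: 165 + 420 = 585
Then: 585 + 850 = 1435
3) 1435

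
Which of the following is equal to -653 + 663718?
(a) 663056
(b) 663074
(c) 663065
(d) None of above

-653 + 663718 = 663065
c) 663065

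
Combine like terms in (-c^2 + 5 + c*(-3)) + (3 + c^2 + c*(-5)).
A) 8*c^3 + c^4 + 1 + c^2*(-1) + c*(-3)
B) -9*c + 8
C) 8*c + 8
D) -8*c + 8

Adding the polynomials and combining like terms:
(-c^2 + 5 + c*(-3)) + (3 + c^2 + c*(-5))
= -8*c + 8
D) -8*c + 8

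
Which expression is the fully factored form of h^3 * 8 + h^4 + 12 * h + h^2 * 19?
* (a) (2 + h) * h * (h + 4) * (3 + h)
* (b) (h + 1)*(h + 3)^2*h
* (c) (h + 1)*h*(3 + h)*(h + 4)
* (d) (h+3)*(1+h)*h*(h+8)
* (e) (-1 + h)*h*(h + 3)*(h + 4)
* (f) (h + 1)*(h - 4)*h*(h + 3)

We need to factor h^3 * 8 + h^4 + 12 * h + h^2 * 19.
The factored form is (h + 1)*h*(3 + h)*(h + 4).
c) (h + 1)*h*(3 + h)*(h + 4)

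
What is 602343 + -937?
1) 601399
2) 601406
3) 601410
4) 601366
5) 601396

602343 + -937 = 601406
2) 601406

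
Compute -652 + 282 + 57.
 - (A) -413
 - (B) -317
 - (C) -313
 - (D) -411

First: -652 + 282 = -370
Then: -370 + 57 = -313
C) -313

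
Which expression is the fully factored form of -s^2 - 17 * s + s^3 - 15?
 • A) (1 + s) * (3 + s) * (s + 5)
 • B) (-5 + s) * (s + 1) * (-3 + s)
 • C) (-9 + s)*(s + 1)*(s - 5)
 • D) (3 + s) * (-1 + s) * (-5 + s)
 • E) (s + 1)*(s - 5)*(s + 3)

We need to factor -s^2 - 17 * s + s^3 - 15.
The factored form is (s + 1)*(s - 5)*(s + 3).
E) (s + 1)*(s - 5)*(s + 3)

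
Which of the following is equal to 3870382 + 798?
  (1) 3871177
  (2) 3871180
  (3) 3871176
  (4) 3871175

3870382 + 798 = 3871180
2) 3871180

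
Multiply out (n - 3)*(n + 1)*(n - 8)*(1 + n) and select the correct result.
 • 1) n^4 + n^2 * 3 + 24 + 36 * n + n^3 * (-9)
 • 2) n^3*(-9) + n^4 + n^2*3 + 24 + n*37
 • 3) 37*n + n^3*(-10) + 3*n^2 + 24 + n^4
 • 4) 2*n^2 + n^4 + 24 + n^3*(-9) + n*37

Expanding (n - 3)*(n + 1)*(n - 8)*(1 + n):
= n^3*(-9) + n^4 + n^2*3 + 24 + n*37
2) n^3*(-9) + n^4 + n^2*3 + 24 + n*37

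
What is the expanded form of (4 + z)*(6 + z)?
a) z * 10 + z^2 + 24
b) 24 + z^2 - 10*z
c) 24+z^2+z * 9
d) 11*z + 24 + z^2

Expanding (4 + z)*(6 + z):
= z * 10 + z^2 + 24
a) z * 10 + z^2 + 24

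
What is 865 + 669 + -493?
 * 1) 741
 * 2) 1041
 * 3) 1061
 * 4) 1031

First: 865 + 669 = 1534
Then: 1534 + -493 = 1041
2) 1041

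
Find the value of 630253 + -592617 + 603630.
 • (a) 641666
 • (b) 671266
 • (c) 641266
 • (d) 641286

First: 630253 + -592617 = 37636
Then: 37636 + 603630 = 641266
c) 641266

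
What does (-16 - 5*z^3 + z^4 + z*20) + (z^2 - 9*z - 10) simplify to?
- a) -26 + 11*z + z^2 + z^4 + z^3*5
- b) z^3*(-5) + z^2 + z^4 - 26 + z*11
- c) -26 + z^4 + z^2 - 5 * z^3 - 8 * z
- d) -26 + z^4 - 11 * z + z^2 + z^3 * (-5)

Adding the polynomials and combining like terms:
(-16 - 5*z^3 + z^4 + z*20) + (z^2 - 9*z - 10)
= z^3*(-5) + z^2 + z^4 - 26 + z*11
b) z^3*(-5) + z^2 + z^4 - 26 + z*11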